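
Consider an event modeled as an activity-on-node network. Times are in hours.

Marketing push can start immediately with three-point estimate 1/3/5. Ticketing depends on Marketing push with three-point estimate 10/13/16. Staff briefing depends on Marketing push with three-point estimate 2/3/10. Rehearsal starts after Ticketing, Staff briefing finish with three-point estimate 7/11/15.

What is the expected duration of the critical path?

te_Marketing push = (1 + 4·3 + 5)/6 = 18/6 = 3
te_Ticketing = (10 + 4·13 + 16)/6 = 78/6 = 13
te_Staff briefing = (2 + 4·3 + 10)/6 = 24/6 = 4
te_Rehearsal = (7 + 4·11 + 15)/6 = 66/6 = 11

Forward pass:
ES_Marketing push = 0; EF_Marketing push = 3
ES_Ticketing = 3; EF_Ticketing = 3+13 = 16
ES_Staff briefing = 3; EF_Staff briefing = 3+4 = 7
ES_Rehearsal = max(EF_Ticketing=16, EF_Staff briefing=7) = 16; EF_Rehearsal = 16+11 = 27
Expected project duration μ = 27 hours. Critical path: Marketing push → Ticketing → Rehearsal.

27 hours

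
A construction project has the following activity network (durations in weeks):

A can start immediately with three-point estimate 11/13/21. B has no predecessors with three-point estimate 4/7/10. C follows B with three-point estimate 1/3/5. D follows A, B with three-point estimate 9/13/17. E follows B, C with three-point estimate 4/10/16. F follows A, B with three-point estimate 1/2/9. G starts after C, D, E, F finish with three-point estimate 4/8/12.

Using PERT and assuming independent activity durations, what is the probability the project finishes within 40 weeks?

0.977

te_A = (11 + 4·13 + 21)/6 = 84/6 = 14; σ²_A = ((21−11)/6)² = 2.778
te_B = (4 + 4·7 + 10)/6 = 42/6 = 7; σ²_B = ((10−4)/6)² = 1.000
te_C = (1 + 4·3 + 5)/6 = 18/6 = 3; σ²_C = ((5−1)/6)² = 0.444
te_D = (9 + 4·13 + 17)/6 = 78/6 = 13; σ²_D = ((17−9)/6)² = 1.778
te_E = (4 + 4·10 + 16)/6 = 60/6 = 10; σ²_E = ((16−4)/6)² = 4.000
te_F = (1 + 4·2 + 9)/6 = 18/6 = 3; σ²_F = ((9−1)/6)² = 1.778
te_G = (4 + 4·8 + 12)/6 = 48/6 = 8; σ²_G = ((12−4)/6)² = 1.778

Forward pass:
ES_A = 0; EF_A = 14
ES_B = 0; EF_B = 7
ES_C = 7; EF_C = 7+3 = 10
ES_D = max(EF_A=14, EF_B=7) = 14; EF_D = 14+13 = 27
ES_E = max(EF_B=7, EF_C=10) = 10; EF_E = 10+10 = 20
ES_F = max(EF_A=14, EF_B=7) = 14; EF_F = 14+3 = 17
ES_G = max(EF_C=10, EF_D=27, EF_E=20, EF_F=17) = 27; EF_G = 27+8 = 35
Expected project duration μ = 35 weeks. Critical path: A → D → G.

Variance along critical path = 2.778 + 1.778 + 1.778 = 6.333; σ = √6.333 = 2.517 weeks.
Z = (40 − 35) / 2.517 = 1.987
P(T ≤ 40) = Φ(1.987) ≈ 0.977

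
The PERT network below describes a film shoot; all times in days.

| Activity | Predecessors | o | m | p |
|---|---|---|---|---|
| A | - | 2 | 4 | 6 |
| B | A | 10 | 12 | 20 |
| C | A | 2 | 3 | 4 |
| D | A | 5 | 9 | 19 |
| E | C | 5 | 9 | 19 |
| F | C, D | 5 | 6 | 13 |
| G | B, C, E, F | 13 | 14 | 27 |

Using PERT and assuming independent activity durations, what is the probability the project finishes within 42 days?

te_A = (2 + 4·4 + 6)/6 = 24/6 = 4; σ²_A = ((6−2)/6)² = 0.444
te_B = (10 + 4·12 + 20)/6 = 78/6 = 13; σ²_B = ((20−10)/6)² = 2.778
te_C = (2 + 4·3 + 4)/6 = 18/6 = 3; σ²_C = ((4−2)/6)² = 0.111
te_D = (5 + 4·9 + 19)/6 = 60/6 = 10; σ²_D = ((19−5)/6)² = 5.444
te_E = (5 + 4·9 + 19)/6 = 60/6 = 10; σ²_E = ((19−5)/6)² = 5.444
te_F = (5 + 4·6 + 13)/6 = 42/6 = 7; σ²_F = ((13−5)/6)² = 1.778
te_G = (13 + 4·14 + 27)/6 = 96/6 = 16; σ²_G = ((27−13)/6)² = 5.444

Forward pass:
ES_A = 0; EF_A = 4
ES_B = 4; EF_B = 4+13 = 17
ES_C = 4; EF_C = 4+3 = 7
ES_D = 4; EF_D = 4+10 = 14
ES_E = 7; EF_E = 7+10 = 17
ES_F = max(EF_C=7, EF_D=14) = 14; EF_F = 14+7 = 21
ES_G = max(EF_B=17, EF_C=7, EF_E=17, EF_F=21) = 21; EF_G = 21+16 = 37
Expected project duration μ = 37 days. Critical path: A → D → F → G.

Variance along critical path = 0.444 + 5.444 + 1.778 + 5.444 = 13.111; σ = √13.111 = 3.621 days.
Z = (42 − 37) / 3.621 = 1.381
P(T ≤ 42) = Φ(1.381) ≈ 0.916

0.916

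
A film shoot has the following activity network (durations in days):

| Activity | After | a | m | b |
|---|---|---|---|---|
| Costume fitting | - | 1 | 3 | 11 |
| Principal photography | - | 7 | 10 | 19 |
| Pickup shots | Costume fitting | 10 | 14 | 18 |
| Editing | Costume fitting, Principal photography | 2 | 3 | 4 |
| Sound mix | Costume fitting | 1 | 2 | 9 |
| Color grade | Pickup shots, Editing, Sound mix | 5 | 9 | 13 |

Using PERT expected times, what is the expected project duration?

te_Costume fitting = (1 + 4·3 + 11)/6 = 24/6 = 4
te_Principal photography = (7 + 4·10 + 19)/6 = 66/6 = 11
te_Pickup shots = (10 + 4·14 + 18)/6 = 84/6 = 14
te_Editing = (2 + 4·3 + 4)/6 = 18/6 = 3
te_Sound mix = (1 + 4·2 + 9)/6 = 18/6 = 3
te_Color grade = (5 + 4·9 + 13)/6 = 54/6 = 9

Forward pass:
ES_Costume fitting = 0; EF_Costume fitting = 4
ES_Principal photography = 0; EF_Principal photography = 11
ES_Pickup shots = 4; EF_Pickup shots = 4+14 = 18
ES_Editing = max(EF_Costume fitting=4, EF_Principal photography=11) = 11; EF_Editing = 11+3 = 14
ES_Sound mix = 4; EF_Sound mix = 4+3 = 7
ES_Color grade = max(EF_Pickup shots=18, EF_Editing=14, EF_Sound mix=7) = 18; EF_Color grade = 18+9 = 27
Expected project duration μ = 27 days. Critical path: Costume fitting → Pickup shots → Color grade.

27 days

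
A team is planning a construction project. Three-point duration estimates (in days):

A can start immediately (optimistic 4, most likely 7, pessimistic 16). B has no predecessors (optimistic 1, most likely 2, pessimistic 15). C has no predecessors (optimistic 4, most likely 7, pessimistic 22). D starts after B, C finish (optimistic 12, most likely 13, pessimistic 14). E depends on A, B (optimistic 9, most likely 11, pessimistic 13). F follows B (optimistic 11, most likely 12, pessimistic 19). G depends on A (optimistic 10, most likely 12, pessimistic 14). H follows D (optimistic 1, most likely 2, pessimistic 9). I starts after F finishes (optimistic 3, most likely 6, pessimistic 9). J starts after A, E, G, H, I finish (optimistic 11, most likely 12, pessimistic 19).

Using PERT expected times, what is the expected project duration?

te_A = (4 + 4·7 + 16)/6 = 48/6 = 8
te_B = (1 + 4·2 + 15)/6 = 24/6 = 4
te_C = (4 + 4·7 + 22)/6 = 54/6 = 9
te_D = (12 + 4·13 + 14)/6 = 78/6 = 13
te_E = (9 + 4·11 + 13)/6 = 66/6 = 11
te_F = (11 + 4·12 + 19)/6 = 78/6 = 13
te_G = (10 + 4·12 + 14)/6 = 72/6 = 12
te_H = (1 + 4·2 + 9)/6 = 18/6 = 3
te_I = (3 + 4·6 + 9)/6 = 36/6 = 6
te_J = (11 + 4·12 + 19)/6 = 78/6 = 13

Forward pass:
ES_A = 0; EF_A = 8
ES_B = 0; EF_B = 4
ES_C = 0; EF_C = 9
ES_D = max(EF_B=4, EF_C=9) = 9; EF_D = 9+13 = 22
ES_E = max(EF_A=8, EF_B=4) = 8; EF_E = 8+11 = 19
ES_F = 4; EF_F = 4+13 = 17
ES_G = 8; EF_G = 8+12 = 20
ES_H = 22; EF_H = 22+3 = 25
ES_I = 17; EF_I = 17+6 = 23
ES_J = max(EF_A=8, EF_E=19, EF_G=20, EF_H=25, EF_I=23) = 25; EF_J = 25+13 = 38
Expected project duration μ = 38 days. Critical path: C → D → H → J.

38 days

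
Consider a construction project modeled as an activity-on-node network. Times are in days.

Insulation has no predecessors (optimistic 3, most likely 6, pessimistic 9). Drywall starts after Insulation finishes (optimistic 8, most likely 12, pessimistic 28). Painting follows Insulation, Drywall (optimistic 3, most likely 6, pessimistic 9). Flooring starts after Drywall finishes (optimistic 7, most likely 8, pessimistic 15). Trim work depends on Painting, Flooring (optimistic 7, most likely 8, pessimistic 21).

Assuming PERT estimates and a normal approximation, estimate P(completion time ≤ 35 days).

te_Insulation = (3 + 4·6 + 9)/6 = 36/6 = 6; σ²_Insulation = ((9−3)/6)² = 1.000
te_Drywall = (8 + 4·12 + 28)/6 = 84/6 = 14; σ²_Drywall = ((28−8)/6)² = 11.111
te_Painting = (3 + 4·6 + 9)/6 = 36/6 = 6; σ²_Painting = ((9−3)/6)² = 1.000
te_Flooring = (7 + 4·8 + 15)/6 = 54/6 = 9; σ²_Flooring = ((15−7)/6)² = 1.778
te_Trim work = (7 + 4·8 + 21)/6 = 60/6 = 10; σ²_Trim work = ((21−7)/6)² = 5.444

Forward pass:
ES_Insulation = 0; EF_Insulation = 6
ES_Drywall = 6; EF_Drywall = 6+14 = 20
ES_Painting = max(EF_Insulation=6, EF_Drywall=20) = 20; EF_Painting = 20+6 = 26
ES_Flooring = 20; EF_Flooring = 20+9 = 29
ES_Trim work = max(EF_Painting=26, EF_Flooring=29) = 29; EF_Trim work = 29+10 = 39
Expected project duration μ = 39 days. Critical path: Insulation → Drywall → Flooring → Trim work.

Variance along critical path = 1.000 + 11.111 + 1.778 + 5.444 = 19.333; σ = √19.333 = 4.397 days.
Z = (35 − 39) / 4.397 = -0.910
P(T ≤ 35) = Φ(-0.910) ≈ 0.181

0.181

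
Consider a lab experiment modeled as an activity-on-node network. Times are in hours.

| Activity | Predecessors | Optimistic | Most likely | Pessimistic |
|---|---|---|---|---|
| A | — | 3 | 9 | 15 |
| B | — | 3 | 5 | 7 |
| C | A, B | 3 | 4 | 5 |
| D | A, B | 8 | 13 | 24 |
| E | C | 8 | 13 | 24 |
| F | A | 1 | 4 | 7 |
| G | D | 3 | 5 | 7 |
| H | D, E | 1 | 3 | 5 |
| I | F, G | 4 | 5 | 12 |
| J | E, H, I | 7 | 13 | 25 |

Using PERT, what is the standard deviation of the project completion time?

4.73 hours

te_A = (3 + 4·9 + 15)/6 = 54/6 = 9; σ²_A = ((15−3)/6)² = 4.000
te_B = (3 + 4·5 + 7)/6 = 30/6 = 5; σ²_B = ((7−3)/6)² = 0.444
te_C = (3 + 4·4 + 5)/6 = 24/6 = 4; σ²_C = ((5−3)/6)² = 0.111
te_D = (8 + 4·13 + 24)/6 = 84/6 = 14; σ²_D = ((24−8)/6)² = 7.111
te_E = (8 + 4·13 + 24)/6 = 84/6 = 14; σ²_E = ((24−8)/6)² = 7.111
te_F = (1 + 4·4 + 7)/6 = 24/6 = 4; σ²_F = ((7−1)/6)² = 1.000
te_G = (3 + 4·5 + 7)/6 = 30/6 = 5; σ²_G = ((7−3)/6)² = 0.444
te_H = (1 + 4·3 + 5)/6 = 18/6 = 3; σ²_H = ((5−1)/6)² = 0.444
te_I = (4 + 4·5 + 12)/6 = 36/6 = 6; σ²_I = ((12−4)/6)² = 1.778
te_J = (7 + 4·13 + 25)/6 = 84/6 = 14; σ²_J = ((25−7)/6)² = 9.000

Forward pass:
ES_A = 0; EF_A = 9
ES_B = 0; EF_B = 5
ES_C = max(EF_A=9, EF_B=5) = 9; EF_C = 9+4 = 13
ES_D = max(EF_A=9, EF_B=5) = 9; EF_D = 9+14 = 23
ES_E = 13; EF_E = 13+14 = 27
ES_F = 9; EF_F = 9+4 = 13
ES_G = 23; EF_G = 23+5 = 28
ES_H = max(EF_D=23, EF_E=27) = 27; EF_H = 27+3 = 30
ES_I = max(EF_F=13, EF_G=28) = 28; EF_I = 28+6 = 34
ES_J = max(EF_E=27, EF_H=30, EF_I=34) = 34; EF_J = 34+14 = 48
Expected project duration μ = 48 hours. Critical path: A → D → G → I → J.

Variance along critical path = 4.000 + 7.111 + 0.444 + 1.778 + 9.000 = 22.333
σ = √22.333 = 4.726 hours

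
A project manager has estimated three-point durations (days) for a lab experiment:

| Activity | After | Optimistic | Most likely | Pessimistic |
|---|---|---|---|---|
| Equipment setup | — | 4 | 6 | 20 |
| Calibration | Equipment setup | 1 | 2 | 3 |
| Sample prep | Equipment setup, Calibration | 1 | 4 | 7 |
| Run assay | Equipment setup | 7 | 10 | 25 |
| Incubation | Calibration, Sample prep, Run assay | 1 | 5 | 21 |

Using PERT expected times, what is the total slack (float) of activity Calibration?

6 days

te_Equipment setup = (4 + 4·6 + 20)/6 = 48/6 = 8
te_Calibration = (1 + 4·2 + 3)/6 = 12/6 = 2
te_Sample prep = (1 + 4·4 + 7)/6 = 24/6 = 4
te_Run assay = (7 + 4·10 + 25)/6 = 72/6 = 12
te_Incubation = (1 + 4·5 + 21)/6 = 42/6 = 7

Forward pass:
ES_Equipment setup = 0; EF_Equipment setup = 8
ES_Calibration = 8; EF_Calibration = 8+2 = 10
ES_Sample prep = max(EF_Equipment setup=8, EF_Calibration=10) = 10; EF_Sample prep = 10+4 = 14
ES_Run assay = 8; EF_Run assay = 8+12 = 20
ES_Incubation = max(EF_Calibration=10, EF_Sample prep=14, EF_Run assay=20) = 20; EF_Incubation = 20+7 = 27
Expected project duration μ = 27 days. Critical path: Equipment setup → Run assay → Incubation.

Backward pass:
LF_Incubation = 27; LS_Incubation = 27−7 = 20
LF_Run assay = LS_Incubation = 20; LS_Run assay = 20−12 = 8
LF_Sample prep = LS_Incubation = 20; LS_Sample prep = 20−4 = 16
LF_Calibration = min(LS_Sample prep=16, LS_Incubation=20) = 16; LS_Calibration = 16−2 = 14
LF_Equipment setup = min(LS_Calibration=14, LS_Sample prep=16, LS_Run assay=8) = 8; LS_Equipment setup = 8−8 = 0
Slack_Calibration = LS_Calibration − ES_Calibration = 14 − 8 = 6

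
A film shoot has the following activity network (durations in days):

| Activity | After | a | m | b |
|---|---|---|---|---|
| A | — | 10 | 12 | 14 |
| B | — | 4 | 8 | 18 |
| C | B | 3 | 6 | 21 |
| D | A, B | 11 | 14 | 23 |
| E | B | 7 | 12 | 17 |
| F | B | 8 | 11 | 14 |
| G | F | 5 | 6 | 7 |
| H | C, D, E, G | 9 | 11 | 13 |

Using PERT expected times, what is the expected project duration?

te_A = (10 + 4·12 + 14)/6 = 72/6 = 12
te_B = (4 + 4·8 + 18)/6 = 54/6 = 9
te_C = (3 + 4·6 + 21)/6 = 48/6 = 8
te_D = (11 + 4·14 + 23)/6 = 90/6 = 15
te_E = (7 + 4·12 + 17)/6 = 72/6 = 12
te_F = (8 + 4·11 + 14)/6 = 66/6 = 11
te_G = (5 + 4·6 + 7)/6 = 36/6 = 6
te_H = (9 + 4·11 + 13)/6 = 66/6 = 11

Forward pass:
ES_A = 0; EF_A = 12
ES_B = 0; EF_B = 9
ES_C = 9; EF_C = 9+8 = 17
ES_D = max(EF_A=12, EF_B=9) = 12; EF_D = 12+15 = 27
ES_E = 9; EF_E = 9+12 = 21
ES_F = 9; EF_F = 9+11 = 20
ES_G = 20; EF_G = 20+6 = 26
ES_H = max(EF_C=17, EF_D=27, EF_E=21, EF_G=26) = 27; EF_H = 27+11 = 38
Expected project duration μ = 38 days. Critical path: A → D → H.

38 days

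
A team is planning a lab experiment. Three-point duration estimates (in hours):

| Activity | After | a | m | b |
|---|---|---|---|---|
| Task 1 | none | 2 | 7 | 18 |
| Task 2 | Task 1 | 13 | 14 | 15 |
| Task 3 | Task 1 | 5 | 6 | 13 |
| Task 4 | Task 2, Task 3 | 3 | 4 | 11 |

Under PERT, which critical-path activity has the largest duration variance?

Task 1

te_Task 1 = (2 + 4·7 + 18)/6 = 48/6 = 8; σ²_Task 1 = ((18−2)/6)² = 7.111
te_Task 2 = (13 + 4·14 + 15)/6 = 84/6 = 14; σ²_Task 2 = ((15−13)/6)² = 0.111
te_Task 3 = (5 + 4·6 + 13)/6 = 42/6 = 7; σ²_Task 3 = ((13−5)/6)² = 1.778
te_Task 4 = (3 + 4·4 + 11)/6 = 30/6 = 5; σ²_Task 4 = ((11−3)/6)² = 1.778

Forward pass:
ES_Task 1 = 0; EF_Task 1 = 8
ES_Task 2 = 8; EF_Task 2 = 8+14 = 22
ES_Task 3 = 8; EF_Task 3 = 8+7 = 15
ES_Task 4 = max(EF_Task 2=22, EF_Task 3=15) = 22; EF_Task 4 = 22+5 = 27
Expected project duration μ = 27 hours. Critical path: Task 1 → Task 2 → Task 4.

Variances on critical path: σ²_Task 1=7.111, σ²_Task 2=0.111, σ²_Task 4=1.778.
Largest is σ²_Task 1 = 7.111.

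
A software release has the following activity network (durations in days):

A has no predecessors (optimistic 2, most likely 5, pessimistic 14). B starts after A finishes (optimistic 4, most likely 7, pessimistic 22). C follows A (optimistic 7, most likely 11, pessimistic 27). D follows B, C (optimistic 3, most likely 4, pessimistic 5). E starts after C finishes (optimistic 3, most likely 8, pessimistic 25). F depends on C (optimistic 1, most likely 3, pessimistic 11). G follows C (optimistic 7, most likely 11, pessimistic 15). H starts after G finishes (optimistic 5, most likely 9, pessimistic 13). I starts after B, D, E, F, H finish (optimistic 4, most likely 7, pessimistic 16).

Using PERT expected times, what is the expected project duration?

te_A = (2 + 4·5 + 14)/6 = 36/6 = 6
te_B = (4 + 4·7 + 22)/6 = 54/6 = 9
te_C = (7 + 4·11 + 27)/6 = 78/6 = 13
te_D = (3 + 4·4 + 5)/6 = 24/6 = 4
te_E = (3 + 4·8 + 25)/6 = 60/6 = 10
te_F = (1 + 4·3 + 11)/6 = 24/6 = 4
te_G = (7 + 4·11 + 15)/6 = 66/6 = 11
te_H = (5 + 4·9 + 13)/6 = 54/6 = 9
te_I = (4 + 4·7 + 16)/6 = 48/6 = 8

Forward pass:
ES_A = 0; EF_A = 6
ES_B = 6; EF_B = 6+9 = 15
ES_C = 6; EF_C = 6+13 = 19
ES_D = max(EF_B=15, EF_C=19) = 19; EF_D = 19+4 = 23
ES_E = 19; EF_E = 19+10 = 29
ES_F = 19; EF_F = 19+4 = 23
ES_G = 19; EF_G = 19+11 = 30
ES_H = 30; EF_H = 30+9 = 39
ES_I = max(EF_B=15, EF_D=23, EF_E=29, EF_F=23, EF_H=39) = 39; EF_I = 39+8 = 47
Expected project duration μ = 47 days. Critical path: A → C → G → H → I.

47 days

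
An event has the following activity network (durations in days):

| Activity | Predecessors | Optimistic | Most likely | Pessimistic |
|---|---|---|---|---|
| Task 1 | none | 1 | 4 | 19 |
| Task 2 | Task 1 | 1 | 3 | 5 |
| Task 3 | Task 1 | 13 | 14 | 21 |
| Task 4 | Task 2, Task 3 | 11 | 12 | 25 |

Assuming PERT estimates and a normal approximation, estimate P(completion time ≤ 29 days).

te_Task 1 = (1 + 4·4 + 19)/6 = 36/6 = 6; σ²_Task 1 = ((19−1)/6)² = 9.000
te_Task 2 = (1 + 4·3 + 5)/6 = 18/6 = 3; σ²_Task 2 = ((5−1)/6)² = 0.444
te_Task 3 = (13 + 4·14 + 21)/6 = 90/6 = 15; σ²_Task 3 = ((21−13)/6)² = 1.778
te_Task 4 = (11 + 4·12 + 25)/6 = 84/6 = 14; σ²_Task 4 = ((25−11)/6)² = 5.444

Forward pass:
ES_Task 1 = 0; EF_Task 1 = 6
ES_Task 2 = 6; EF_Task 2 = 6+3 = 9
ES_Task 3 = 6; EF_Task 3 = 6+15 = 21
ES_Task 4 = max(EF_Task 2=9, EF_Task 3=21) = 21; EF_Task 4 = 21+14 = 35
Expected project duration μ = 35 days. Critical path: Task 1 → Task 3 → Task 4.

Variance along critical path = 9.000 + 1.778 + 5.444 = 16.222; σ = √16.222 = 4.028 days.
Z = (29 − 35) / 4.028 = -1.490
P(T ≤ 29) = Φ(-1.490) ≈ 0.068

0.068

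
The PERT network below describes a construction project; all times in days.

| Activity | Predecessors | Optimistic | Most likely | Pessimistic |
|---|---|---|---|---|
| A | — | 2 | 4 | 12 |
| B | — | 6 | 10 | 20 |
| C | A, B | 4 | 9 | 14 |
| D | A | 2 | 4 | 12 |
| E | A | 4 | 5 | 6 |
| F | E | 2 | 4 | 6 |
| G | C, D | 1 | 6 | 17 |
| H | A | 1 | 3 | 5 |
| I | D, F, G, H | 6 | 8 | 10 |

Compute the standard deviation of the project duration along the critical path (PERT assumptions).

3.97 days

te_A = (2 + 4·4 + 12)/6 = 30/6 = 5; σ²_A = ((12−2)/6)² = 2.778
te_B = (6 + 4·10 + 20)/6 = 66/6 = 11; σ²_B = ((20−6)/6)² = 5.444
te_C = (4 + 4·9 + 14)/6 = 54/6 = 9; σ²_C = ((14−4)/6)² = 2.778
te_D = (2 + 4·4 + 12)/6 = 30/6 = 5; σ²_D = ((12−2)/6)² = 2.778
te_E = (4 + 4·5 + 6)/6 = 30/6 = 5; σ²_E = ((6−4)/6)² = 0.111
te_F = (2 + 4·4 + 6)/6 = 24/6 = 4; σ²_F = ((6−2)/6)² = 0.444
te_G = (1 + 4·6 + 17)/6 = 42/6 = 7; σ²_G = ((17−1)/6)² = 7.111
te_H = (1 + 4·3 + 5)/6 = 18/6 = 3; σ²_H = ((5−1)/6)² = 0.444
te_I = (6 + 4·8 + 10)/6 = 48/6 = 8; σ²_I = ((10−6)/6)² = 0.444

Forward pass:
ES_A = 0; EF_A = 5
ES_B = 0; EF_B = 11
ES_C = max(EF_A=5, EF_B=11) = 11; EF_C = 11+9 = 20
ES_D = 5; EF_D = 5+5 = 10
ES_E = 5; EF_E = 5+5 = 10
ES_F = 10; EF_F = 10+4 = 14
ES_G = max(EF_C=20, EF_D=10) = 20; EF_G = 20+7 = 27
ES_H = 5; EF_H = 5+3 = 8
ES_I = max(EF_D=10, EF_F=14, EF_G=27, EF_H=8) = 27; EF_I = 27+8 = 35
Expected project duration μ = 35 days. Critical path: B → C → G → I.

Variance along critical path = 5.444 + 2.778 + 7.111 + 0.444 = 15.778
σ = √15.778 = 3.972 days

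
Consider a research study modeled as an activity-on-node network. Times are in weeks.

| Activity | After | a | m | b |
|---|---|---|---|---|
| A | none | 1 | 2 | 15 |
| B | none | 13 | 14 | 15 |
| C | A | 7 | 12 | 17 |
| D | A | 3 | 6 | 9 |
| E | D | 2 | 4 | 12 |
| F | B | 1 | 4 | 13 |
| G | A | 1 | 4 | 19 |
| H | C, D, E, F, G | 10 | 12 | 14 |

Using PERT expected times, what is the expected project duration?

te_A = (1 + 4·2 + 15)/6 = 24/6 = 4
te_B = (13 + 4·14 + 15)/6 = 84/6 = 14
te_C = (7 + 4·12 + 17)/6 = 72/6 = 12
te_D = (3 + 4·6 + 9)/6 = 36/6 = 6
te_E = (2 + 4·4 + 12)/6 = 30/6 = 5
te_F = (1 + 4·4 + 13)/6 = 30/6 = 5
te_G = (1 + 4·4 + 19)/6 = 36/6 = 6
te_H = (10 + 4·12 + 14)/6 = 72/6 = 12

Forward pass:
ES_A = 0; EF_A = 4
ES_B = 0; EF_B = 14
ES_C = 4; EF_C = 4+12 = 16
ES_D = 4; EF_D = 4+6 = 10
ES_E = 10; EF_E = 10+5 = 15
ES_F = 14; EF_F = 14+5 = 19
ES_G = 4; EF_G = 4+6 = 10
ES_H = max(EF_C=16, EF_D=10, EF_E=15, EF_F=19, EF_G=10) = 19; EF_H = 19+12 = 31
Expected project duration μ = 31 weeks. Critical path: B → F → H.

31 weeks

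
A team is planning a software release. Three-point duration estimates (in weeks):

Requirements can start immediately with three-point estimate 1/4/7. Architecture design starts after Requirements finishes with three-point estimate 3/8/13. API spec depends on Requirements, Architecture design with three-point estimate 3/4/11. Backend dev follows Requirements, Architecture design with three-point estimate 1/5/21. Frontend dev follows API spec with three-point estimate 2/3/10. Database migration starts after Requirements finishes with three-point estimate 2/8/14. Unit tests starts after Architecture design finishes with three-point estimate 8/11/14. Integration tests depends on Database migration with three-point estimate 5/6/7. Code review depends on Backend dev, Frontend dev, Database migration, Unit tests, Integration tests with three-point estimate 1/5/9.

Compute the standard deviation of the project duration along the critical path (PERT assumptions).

2.56 weeks

te_Requirements = (1 + 4·4 + 7)/6 = 24/6 = 4; σ²_Requirements = ((7−1)/6)² = 1.000
te_Architecture design = (3 + 4·8 + 13)/6 = 48/6 = 8; σ²_Architecture design = ((13−3)/6)² = 2.778
te_API spec = (3 + 4·4 + 11)/6 = 30/6 = 5; σ²_API spec = ((11−3)/6)² = 1.778
te_Backend dev = (1 + 4·5 + 21)/6 = 42/6 = 7; σ²_Backend dev = ((21−1)/6)² = 11.111
te_Frontend dev = (2 + 4·3 + 10)/6 = 24/6 = 4; σ²_Frontend dev = ((10−2)/6)² = 1.778
te_Database migration = (2 + 4·8 + 14)/6 = 48/6 = 8; σ²_Database migration = ((14−2)/6)² = 4.000
te_Unit tests = (8 + 4·11 + 14)/6 = 66/6 = 11; σ²_Unit tests = ((14−8)/6)² = 1.000
te_Integration tests = (5 + 4·6 + 7)/6 = 36/6 = 6; σ²_Integration tests = ((7−5)/6)² = 0.111
te_Code review = (1 + 4·5 + 9)/6 = 30/6 = 5; σ²_Code review = ((9−1)/6)² = 1.778

Forward pass:
ES_Requirements = 0; EF_Requirements = 4
ES_Architecture design = 4; EF_Architecture design = 4+8 = 12
ES_API spec = max(EF_Requirements=4, EF_Architecture design=12) = 12; EF_API spec = 12+5 = 17
ES_Backend dev = max(EF_Requirements=4, EF_Architecture design=12) = 12; EF_Backend dev = 12+7 = 19
ES_Frontend dev = 17; EF_Frontend dev = 17+4 = 21
ES_Database migration = 4; EF_Database migration = 4+8 = 12
ES_Unit tests = 12; EF_Unit tests = 12+11 = 23
ES_Integration tests = 12; EF_Integration tests = 12+6 = 18
ES_Code review = max(EF_Backend dev=19, EF_Frontend dev=21, EF_Database migration=12, EF_Unit tests=23, EF_Integration tests=18) = 23; EF_Code review = 23+5 = 28
Expected project duration μ = 28 weeks. Critical path: Requirements → Architecture design → Unit tests → Code review.

Variance along critical path = 1.000 + 2.778 + 1.000 + 1.778 = 6.556
σ = √6.556 = 2.560 weeks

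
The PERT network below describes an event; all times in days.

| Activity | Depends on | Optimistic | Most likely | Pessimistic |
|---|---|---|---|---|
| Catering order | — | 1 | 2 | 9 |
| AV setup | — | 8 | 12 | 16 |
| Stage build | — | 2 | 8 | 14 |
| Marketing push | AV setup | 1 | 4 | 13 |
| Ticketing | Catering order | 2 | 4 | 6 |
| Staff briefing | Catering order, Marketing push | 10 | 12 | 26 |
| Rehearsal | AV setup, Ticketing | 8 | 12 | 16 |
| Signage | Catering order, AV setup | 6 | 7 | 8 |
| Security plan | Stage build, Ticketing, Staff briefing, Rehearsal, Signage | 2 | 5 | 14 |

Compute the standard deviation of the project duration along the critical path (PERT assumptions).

te_Catering order = (1 + 4·2 + 9)/6 = 18/6 = 3; σ²_Catering order = ((9−1)/6)² = 1.778
te_AV setup = (8 + 4·12 + 16)/6 = 72/6 = 12; σ²_AV setup = ((16−8)/6)² = 1.778
te_Stage build = (2 + 4·8 + 14)/6 = 48/6 = 8; σ²_Stage build = ((14−2)/6)² = 4.000
te_Marketing push = (1 + 4·4 + 13)/6 = 30/6 = 5; σ²_Marketing push = ((13−1)/6)² = 4.000
te_Ticketing = (2 + 4·4 + 6)/6 = 24/6 = 4; σ²_Ticketing = ((6−2)/6)² = 0.444
te_Staff briefing = (10 + 4·12 + 26)/6 = 84/6 = 14; σ²_Staff briefing = ((26−10)/6)² = 7.111
te_Rehearsal = (8 + 4·12 + 16)/6 = 72/6 = 12; σ²_Rehearsal = ((16−8)/6)² = 1.778
te_Signage = (6 + 4·7 + 8)/6 = 42/6 = 7; σ²_Signage = ((8−6)/6)² = 0.111
te_Security plan = (2 + 4·5 + 14)/6 = 36/6 = 6; σ²_Security plan = ((14−2)/6)² = 4.000

Forward pass:
ES_Catering order = 0; EF_Catering order = 3
ES_AV setup = 0; EF_AV setup = 12
ES_Stage build = 0; EF_Stage build = 8
ES_Marketing push = 12; EF_Marketing push = 12+5 = 17
ES_Ticketing = 3; EF_Ticketing = 3+4 = 7
ES_Staff briefing = max(EF_Catering order=3, EF_Marketing push=17) = 17; EF_Staff briefing = 17+14 = 31
ES_Rehearsal = max(EF_AV setup=12, EF_Ticketing=7) = 12; EF_Rehearsal = 12+12 = 24
ES_Signage = max(EF_Catering order=3, EF_AV setup=12) = 12; EF_Signage = 12+7 = 19
ES_Security plan = max(EF_Stage build=8, EF_Ticketing=7, EF_Staff briefing=31, EF_Rehearsal=24, EF_Signage=19) = 31; EF_Security plan = 31+6 = 37
Expected project duration μ = 37 days. Critical path: AV setup → Marketing push → Staff briefing → Security plan.

Variance along critical path = 1.778 + 4.000 + 7.111 + 4.000 = 16.889
σ = √16.889 = 4.110 days

4.11 days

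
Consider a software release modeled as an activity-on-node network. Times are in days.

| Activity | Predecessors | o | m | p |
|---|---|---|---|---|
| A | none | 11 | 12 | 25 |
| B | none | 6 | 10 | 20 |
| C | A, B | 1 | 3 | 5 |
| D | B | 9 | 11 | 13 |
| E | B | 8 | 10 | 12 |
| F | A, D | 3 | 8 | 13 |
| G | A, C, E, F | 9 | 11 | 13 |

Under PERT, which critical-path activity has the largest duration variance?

te_A = (11 + 4·12 + 25)/6 = 84/6 = 14; σ²_A = ((25−11)/6)² = 5.444
te_B = (6 + 4·10 + 20)/6 = 66/6 = 11; σ²_B = ((20−6)/6)² = 5.444
te_C = (1 + 4·3 + 5)/6 = 18/6 = 3; σ²_C = ((5−1)/6)² = 0.444
te_D = (9 + 4·11 + 13)/6 = 66/6 = 11; σ²_D = ((13−9)/6)² = 0.444
te_E = (8 + 4·10 + 12)/6 = 60/6 = 10; σ²_E = ((12−8)/6)² = 0.444
te_F = (3 + 4·8 + 13)/6 = 48/6 = 8; σ²_F = ((13−3)/6)² = 2.778
te_G = (9 + 4·11 + 13)/6 = 66/6 = 11; σ²_G = ((13−9)/6)² = 0.444

Forward pass:
ES_A = 0; EF_A = 14
ES_B = 0; EF_B = 11
ES_C = max(EF_A=14, EF_B=11) = 14; EF_C = 14+3 = 17
ES_D = 11; EF_D = 11+11 = 22
ES_E = 11; EF_E = 11+10 = 21
ES_F = max(EF_A=14, EF_D=22) = 22; EF_F = 22+8 = 30
ES_G = max(EF_A=14, EF_C=17, EF_E=21, EF_F=30) = 30; EF_G = 30+11 = 41
Expected project duration μ = 41 days. Critical path: B → D → F → G.

Variances on critical path: σ²_B=5.444, σ²_D=0.444, σ²_F=2.778, σ²_G=0.444.
Largest is σ²_B = 5.444.

B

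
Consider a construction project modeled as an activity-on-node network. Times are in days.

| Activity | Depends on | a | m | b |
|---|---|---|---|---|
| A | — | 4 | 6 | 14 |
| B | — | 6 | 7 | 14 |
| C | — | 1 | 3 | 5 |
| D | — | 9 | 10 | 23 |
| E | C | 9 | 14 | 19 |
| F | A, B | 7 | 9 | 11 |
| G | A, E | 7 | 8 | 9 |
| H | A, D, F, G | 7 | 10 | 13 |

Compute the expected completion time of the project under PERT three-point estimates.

35 days

te_A = (4 + 4·6 + 14)/6 = 42/6 = 7
te_B = (6 + 4·7 + 14)/6 = 48/6 = 8
te_C = (1 + 4·3 + 5)/6 = 18/6 = 3
te_D = (9 + 4·10 + 23)/6 = 72/6 = 12
te_E = (9 + 4·14 + 19)/6 = 84/6 = 14
te_F = (7 + 4·9 + 11)/6 = 54/6 = 9
te_G = (7 + 4·8 + 9)/6 = 48/6 = 8
te_H = (7 + 4·10 + 13)/6 = 60/6 = 10

Forward pass:
ES_A = 0; EF_A = 7
ES_B = 0; EF_B = 8
ES_C = 0; EF_C = 3
ES_D = 0; EF_D = 12
ES_E = 3; EF_E = 3+14 = 17
ES_F = max(EF_A=7, EF_B=8) = 8; EF_F = 8+9 = 17
ES_G = max(EF_A=7, EF_E=17) = 17; EF_G = 17+8 = 25
ES_H = max(EF_A=7, EF_D=12, EF_F=17, EF_G=25) = 25; EF_H = 25+10 = 35
Expected project duration μ = 35 days. Critical path: C → E → G → H.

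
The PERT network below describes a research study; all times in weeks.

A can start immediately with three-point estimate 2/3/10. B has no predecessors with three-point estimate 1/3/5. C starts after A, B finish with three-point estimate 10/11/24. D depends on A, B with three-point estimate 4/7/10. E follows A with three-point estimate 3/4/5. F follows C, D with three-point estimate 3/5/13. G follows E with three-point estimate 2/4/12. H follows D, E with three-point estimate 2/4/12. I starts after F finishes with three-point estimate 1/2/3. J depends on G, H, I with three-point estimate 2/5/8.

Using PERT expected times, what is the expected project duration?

30 weeks

te_A = (2 + 4·3 + 10)/6 = 24/6 = 4
te_B = (1 + 4·3 + 5)/6 = 18/6 = 3
te_C = (10 + 4·11 + 24)/6 = 78/6 = 13
te_D = (4 + 4·7 + 10)/6 = 42/6 = 7
te_E = (3 + 4·4 + 5)/6 = 24/6 = 4
te_F = (3 + 4·5 + 13)/6 = 36/6 = 6
te_G = (2 + 4·4 + 12)/6 = 30/6 = 5
te_H = (2 + 4·4 + 12)/6 = 30/6 = 5
te_I = (1 + 4·2 + 3)/6 = 12/6 = 2
te_J = (2 + 4·5 + 8)/6 = 30/6 = 5

Forward pass:
ES_A = 0; EF_A = 4
ES_B = 0; EF_B = 3
ES_C = max(EF_A=4, EF_B=3) = 4; EF_C = 4+13 = 17
ES_D = max(EF_A=4, EF_B=3) = 4; EF_D = 4+7 = 11
ES_E = 4; EF_E = 4+4 = 8
ES_F = max(EF_C=17, EF_D=11) = 17; EF_F = 17+6 = 23
ES_G = 8; EF_G = 8+5 = 13
ES_H = max(EF_D=11, EF_E=8) = 11; EF_H = 11+5 = 16
ES_I = 23; EF_I = 23+2 = 25
ES_J = max(EF_G=13, EF_H=16, EF_I=25) = 25; EF_J = 25+5 = 30
Expected project duration μ = 30 weeks. Critical path: A → C → F → I → J.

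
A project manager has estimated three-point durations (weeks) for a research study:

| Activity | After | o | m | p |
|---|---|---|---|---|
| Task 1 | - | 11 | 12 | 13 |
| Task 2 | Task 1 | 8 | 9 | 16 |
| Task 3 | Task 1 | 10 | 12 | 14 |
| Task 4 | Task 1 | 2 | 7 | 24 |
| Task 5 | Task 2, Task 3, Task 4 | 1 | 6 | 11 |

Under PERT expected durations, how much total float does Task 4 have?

te_Task 1 = (11 + 4·12 + 13)/6 = 72/6 = 12
te_Task 2 = (8 + 4·9 + 16)/6 = 60/6 = 10
te_Task 3 = (10 + 4·12 + 14)/6 = 72/6 = 12
te_Task 4 = (2 + 4·7 + 24)/6 = 54/6 = 9
te_Task 5 = (1 + 4·6 + 11)/6 = 36/6 = 6

Forward pass:
ES_Task 1 = 0; EF_Task 1 = 12
ES_Task 2 = 12; EF_Task 2 = 12+10 = 22
ES_Task 3 = 12; EF_Task 3 = 12+12 = 24
ES_Task 4 = 12; EF_Task 4 = 12+9 = 21
ES_Task 5 = max(EF_Task 2=22, EF_Task 3=24, EF_Task 4=21) = 24; EF_Task 5 = 24+6 = 30
Expected project duration μ = 30 weeks. Critical path: Task 1 → Task 3 → Task 5.

Backward pass:
LF_Task 5 = 30; LS_Task 5 = 30−6 = 24
LF_Task 4 = LS_Task 5 = 24; LS_Task 4 = 24−9 = 15
LF_Task 3 = LS_Task 5 = 24; LS_Task 3 = 24−12 = 12
LF_Task 2 = LS_Task 5 = 24; LS_Task 2 = 24−10 = 14
LF_Task 1 = min(LS_Task 2=14, LS_Task 3=12, LS_Task 4=15) = 12; LS_Task 1 = 12−12 = 0
Slack_Task 4 = LS_Task 4 − ES_Task 4 = 15 − 12 = 3

3 weeks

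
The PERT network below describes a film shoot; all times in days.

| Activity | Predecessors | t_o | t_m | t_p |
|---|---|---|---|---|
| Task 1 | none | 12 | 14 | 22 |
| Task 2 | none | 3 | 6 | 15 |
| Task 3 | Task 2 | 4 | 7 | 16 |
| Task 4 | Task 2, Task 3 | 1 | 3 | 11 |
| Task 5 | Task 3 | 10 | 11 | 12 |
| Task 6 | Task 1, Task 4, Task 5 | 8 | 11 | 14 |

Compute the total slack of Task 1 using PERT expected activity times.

11 days

te_Task 1 = (12 + 4·14 + 22)/6 = 90/6 = 15
te_Task 2 = (3 + 4·6 + 15)/6 = 42/6 = 7
te_Task 3 = (4 + 4·7 + 16)/6 = 48/6 = 8
te_Task 4 = (1 + 4·3 + 11)/6 = 24/6 = 4
te_Task 5 = (10 + 4·11 + 12)/6 = 66/6 = 11
te_Task 6 = (8 + 4·11 + 14)/6 = 66/6 = 11

Forward pass:
ES_Task 1 = 0; EF_Task 1 = 15
ES_Task 2 = 0; EF_Task 2 = 7
ES_Task 3 = 7; EF_Task 3 = 7+8 = 15
ES_Task 4 = max(EF_Task 2=7, EF_Task 3=15) = 15; EF_Task 4 = 15+4 = 19
ES_Task 5 = 15; EF_Task 5 = 15+11 = 26
ES_Task 6 = max(EF_Task 1=15, EF_Task 4=19, EF_Task 5=26) = 26; EF_Task 6 = 26+11 = 37
Expected project duration μ = 37 days. Critical path: Task 2 → Task 3 → Task 5 → Task 6.

Backward pass:
LF_Task 6 = 37; LS_Task 6 = 37−11 = 26
LF_Task 5 = LS_Task 6 = 26; LS_Task 5 = 26−11 = 15
LF_Task 4 = LS_Task 6 = 26; LS_Task 4 = 26−4 = 22
LF_Task 3 = min(LS_Task 4=22, LS_Task 5=15) = 15; LS_Task 3 = 15−8 = 7
LF_Task 2 = min(LS_Task 3=7, LS_Task 4=22) = 7; LS_Task 2 = 7−7 = 0
LF_Task 1 = LS_Task 6 = 26; LS_Task 1 = 26−15 = 11
Slack_Task 1 = LS_Task 1 − ES_Task 1 = 11 − 0 = 11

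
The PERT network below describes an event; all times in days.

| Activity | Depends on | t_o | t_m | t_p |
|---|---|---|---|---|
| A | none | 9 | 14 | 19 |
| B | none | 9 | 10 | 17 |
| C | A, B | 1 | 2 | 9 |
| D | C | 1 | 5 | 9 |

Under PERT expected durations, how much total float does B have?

te_A = (9 + 4·14 + 19)/6 = 84/6 = 14
te_B = (9 + 4·10 + 17)/6 = 66/6 = 11
te_C = (1 + 4·2 + 9)/6 = 18/6 = 3
te_D = (1 + 4·5 + 9)/6 = 30/6 = 5

Forward pass:
ES_A = 0; EF_A = 14
ES_B = 0; EF_B = 11
ES_C = max(EF_A=14, EF_B=11) = 14; EF_C = 14+3 = 17
ES_D = 17; EF_D = 17+5 = 22
Expected project duration μ = 22 days. Critical path: A → C → D.

Backward pass:
LF_D = 22; LS_D = 22−5 = 17
LF_C = LS_D = 17; LS_C = 17−3 = 14
LF_B = LS_C = 14; LS_B = 14−11 = 3
LF_A = LS_C = 14; LS_A = 14−14 = 0
Slack_B = LS_B − ES_B = 3 − 0 = 3

3 days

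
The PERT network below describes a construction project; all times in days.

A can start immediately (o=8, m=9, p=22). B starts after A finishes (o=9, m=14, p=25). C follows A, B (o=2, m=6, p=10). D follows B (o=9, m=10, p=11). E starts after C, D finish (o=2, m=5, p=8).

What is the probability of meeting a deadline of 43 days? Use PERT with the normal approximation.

te_A = (8 + 4·9 + 22)/6 = 66/6 = 11; σ²_A = ((22−8)/6)² = 5.444
te_B = (9 + 4·14 + 25)/6 = 90/6 = 15; σ²_B = ((25−9)/6)² = 7.111
te_C = (2 + 4·6 + 10)/6 = 36/6 = 6; σ²_C = ((10−2)/6)² = 1.778
te_D = (9 + 4·10 + 11)/6 = 60/6 = 10; σ²_D = ((11−9)/6)² = 0.111
te_E = (2 + 4·5 + 8)/6 = 30/6 = 5; σ²_E = ((8−2)/6)² = 1.000

Forward pass:
ES_A = 0; EF_A = 11
ES_B = 11; EF_B = 11+15 = 26
ES_C = max(EF_A=11, EF_B=26) = 26; EF_C = 26+6 = 32
ES_D = 26; EF_D = 26+10 = 36
ES_E = max(EF_C=32, EF_D=36) = 36; EF_E = 36+5 = 41
Expected project duration μ = 41 days. Critical path: A → B → D → E.

Variance along critical path = 5.444 + 7.111 + 0.111 + 1.000 = 13.667; σ = √13.667 = 3.697 days.
Z = (43 − 41) / 3.697 = 0.541
P(T ≤ 43) = Φ(0.541) ≈ 0.706

0.706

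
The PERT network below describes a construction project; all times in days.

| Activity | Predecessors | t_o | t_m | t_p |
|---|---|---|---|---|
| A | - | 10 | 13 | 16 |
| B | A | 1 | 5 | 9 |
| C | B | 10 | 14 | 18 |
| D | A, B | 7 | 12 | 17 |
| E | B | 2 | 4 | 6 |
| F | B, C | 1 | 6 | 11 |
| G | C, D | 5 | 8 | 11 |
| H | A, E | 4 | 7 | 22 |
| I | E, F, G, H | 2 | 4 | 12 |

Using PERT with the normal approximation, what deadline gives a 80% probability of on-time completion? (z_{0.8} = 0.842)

47.4 days

te_A = (10 + 4·13 + 16)/6 = 78/6 = 13; σ²_A = ((16−10)/6)² = 1.000
te_B = (1 + 4·5 + 9)/6 = 30/6 = 5; σ²_B = ((9−1)/6)² = 1.778
te_C = (10 + 4·14 + 18)/6 = 84/6 = 14; σ²_C = ((18−10)/6)² = 1.778
te_D = (7 + 4·12 + 17)/6 = 72/6 = 12; σ²_D = ((17−7)/6)² = 2.778
te_E = (2 + 4·4 + 6)/6 = 24/6 = 4; σ²_E = ((6−2)/6)² = 0.444
te_F = (1 + 4·6 + 11)/6 = 36/6 = 6; σ²_F = ((11−1)/6)² = 2.778
te_G = (5 + 4·8 + 11)/6 = 48/6 = 8; σ²_G = ((11−5)/6)² = 1.000
te_H = (4 + 4·7 + 22)/6 = 54/6 = 9; σ²_H = ((22−4)/6)² = 9.000
te_I = (2 + 4·4 + 12)/6 = 30/6 = 5; σ²_I = ((12−2)/6)² = 2.778

Forward pass:
ES_A = 0; EF_A = 13
ES_B = 13; EF_B = 13+5 = 18
ES_C = 18; EF_C = 18+14 = 32
ES_D = max(EF_A=13, EF_B=18) = 18; EF_D = 18+12 = 30
ES_E = 18; EF_E = 18+4 = 22
ES_F = max(EF_B=18, EF_C=32) = 32; EF_F = 32+6 = 38
ES_G = max(EF_C=32, EF_D=30) = 32; EF_G = 32+8 = 40
ES_H = max(EF_A=13, EF_E=22) = 22; EF_H = 22+9 = 31
ES_I = max(EF_E=22, EF_F=38, EF_G=40, EF_H=31) = 40; EF_I = 40+5 = 45
Expected project duration μ = 45 days. Critical path: A → B → C → G → I.

Variance along critical path = 1.000 + 1.778 + 1.778 + 1.000 + 2.778 = 8.333; σ = 2.887 days.
D = μ + z·σ = 45 + 0.842·2.887 = 47.4 days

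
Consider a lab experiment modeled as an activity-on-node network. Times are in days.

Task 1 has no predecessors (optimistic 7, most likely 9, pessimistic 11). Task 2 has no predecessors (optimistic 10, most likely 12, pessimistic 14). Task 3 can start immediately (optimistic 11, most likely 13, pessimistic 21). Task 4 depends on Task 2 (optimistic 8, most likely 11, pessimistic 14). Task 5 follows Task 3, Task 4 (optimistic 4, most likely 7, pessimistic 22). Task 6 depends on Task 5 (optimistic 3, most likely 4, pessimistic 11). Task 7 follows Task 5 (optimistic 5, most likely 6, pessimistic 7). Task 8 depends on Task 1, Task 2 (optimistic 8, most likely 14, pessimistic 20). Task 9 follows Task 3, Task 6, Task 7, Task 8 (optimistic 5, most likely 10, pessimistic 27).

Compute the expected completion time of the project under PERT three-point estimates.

50 days

te_Task 1 = (7 + 4·9 + 11)/6 = 54/6 = 9
te_Task 2 = (10 + 4·12 + 14)/6 = 72/6 = 12
te_Task 3 = (11 + 4·13 + 21)/6 = 84/6 = 14
te_Task 4 = (8 + 4·11 + 14)/6 = 66/6 = 11
te_Task 5 = (4 + 4·7 + 22)/6 = 54/6 = 9
te_Task 6 = (3 + 4·4 + 11)/6 = 30/6 = 5
te_Task 7 = (5 + 4·6 + 7)/6 = 36/6 = 6
te_Task 8 = (8 + 4·14 + 20)/6 = 84/6 = 14
te_Task 9 = (5 + 4·10 + 27)/6 = 72/6 = 12

Forward pass:
ES_Task 1 = 0; EF_Task 1 = 9
ES_Task 2 = 0; EF_Task 2 = 12
ES_Task 3 = 0; EF_Task 3 = 14
ES_Task 4 = 12; EF_Task 4 = 12+11 = 23
ES_Task 5 = max(EF_Task 3=14, EF_Task 4=23) = 23; EF_Task 5 = 23+9 = 32
ES_Task 6 = 32; EF_Task 6 = 32+5 = 37
ES_Task 7 = 32; EF_Task 7 = 32+6 = 38
ES_Task 8 = max(EF_Task 1=9, EF_Task 2=12) = 12; EF_Task 8 = 12+14 = 26
ES_Task 9 = max(EF_Task 3=14, EF_Task 6=37, EF_Task 7=38, EF_Task 8=26) = 38; EF_Task 9 = 38+12 = 50
Expected project duration μ = 50 days. Critical path: Task 2 → Task 4 → Task 5 → Task 7 → Task 9.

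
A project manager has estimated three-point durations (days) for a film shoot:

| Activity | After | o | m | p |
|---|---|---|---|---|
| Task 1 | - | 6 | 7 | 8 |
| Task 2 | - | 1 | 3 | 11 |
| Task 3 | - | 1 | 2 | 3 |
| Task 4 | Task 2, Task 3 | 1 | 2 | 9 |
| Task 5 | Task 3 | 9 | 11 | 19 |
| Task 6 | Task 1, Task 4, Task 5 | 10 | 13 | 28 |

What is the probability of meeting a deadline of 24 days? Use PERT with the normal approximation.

0.074

te_Task 1 = (6 + 4·7 + 8)/6 = 42/6 = 7; σ²_Task 1 = ((8−6)/6)² = 0.111
te_Task 2 = (1 + 4·3 + 11)/6 = 24/6 = 4; σ²_Task 2 = ((11−1)/6)² = 2.778
te_Task 3 = (1 + 4·2 + 3)/6 = 12/6 = 2; σ²_Task 3 = ((3−1)/6)² = 0.111
te_Task 4 = (1 + 4·2 + 9)/6 = 18/6 = 3; σ²_Task 4 = ((9−1)/6)² = 1.778
te_Task 5 = (9 + 4·11 + 19)/6 = 72/6 = 12; σ²_Task 5 = ((19−9)/6)² = 2.778
te_Task 6 = (10 + 4·13 + 28)/6 = 90/6 = 15; σ²_Task 6 = ((28−10)/6)² = 9.000

Forward pass:
ES_Task 1 = 0; EF_Task 1 = 7
ES_Task 2 = 0; EF_Task 2 = 4
ES_Task 3 = 0; EF_Task 3 = 2
ES_Task 4 = max(EF_Task 2=4, EF_Task 3=2) = 4; EF_Task 4 = 4+3 = 7
ES_Task 5 = 2; EF_Task 5 = 2+12 = 14
ES_Task 6 = max(EF_Task 1=7, EF_Task 4=7, EF_Task 5=14) = 14; EF_Task 6 = 14+15 = 29
Expected project duration μ = 29 days. Critical path: Task 3 → Task 5 → Task 6.

Variance along critical path = 0.111 + 2.778 + 9.000 = 11.889; σ = √11.889 = 3.448 days.
Z = (24 − 29) / 3.448 = -1.450
P(T ≤ 24) = Φ(-1.450) ≈ 0.074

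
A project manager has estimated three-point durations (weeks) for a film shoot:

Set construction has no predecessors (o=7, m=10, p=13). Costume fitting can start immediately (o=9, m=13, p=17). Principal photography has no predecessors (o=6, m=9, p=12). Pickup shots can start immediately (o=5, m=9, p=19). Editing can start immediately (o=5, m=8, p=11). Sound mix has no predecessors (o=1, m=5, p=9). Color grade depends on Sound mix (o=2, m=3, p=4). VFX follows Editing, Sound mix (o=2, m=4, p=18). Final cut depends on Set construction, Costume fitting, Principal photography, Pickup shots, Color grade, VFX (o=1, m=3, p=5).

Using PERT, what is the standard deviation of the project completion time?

2.92 weeks

te_Set construction = (7 + 4·10 + 13)/6 = 60/6 = 10; σ²_Set construction = ((13−7)/6)² = 1.000
te_Costume fitting = (9 + 4·13 + 17)/6 = 78/6 = 13; σ²_Costume fitting = ((17−9)/6)² = 1.778
te_Principal photography = (6 + 4·9 + 12)/6 = 54/6 = 9; σ²_Principal photography = ((12−6)/6)² = 1.000
te_Pickup shots = (5 + 4·9 + 19)/6 = 60/6 = 10; σ²_Pickup shots = ((19−5)/6)² = 5.444
te_Editing = (5 + 4·8 + 11)/6 = 48/6 = 8; σ²_Editing = ((11−5)/6)² = 1.000
te_Sound mix = (1 + 4·5 + 9)/6 = 30/6 = 5; σ²_Sound mix = ((9−1)/6)² = 1.778
te_Color grade = (2 + 4·3 + 4)/6 = 18/6 = 3; σ²_Color grade = ((4−2)/6)² = 0.111
te_VFX = (2 + 4·4 + 18)/6 = 36/6 = 6; σ²_VFX = ((18−2)/6)² = 7.111
te_Final cut = (1 + 4·3 + 5)/6 = 18/6 = 3; σ²_Final cut = ((5−1)/6)² = 0.444

Forward pass:
ES_Set construction = 0; EF_Set construction = 10
ES_Costume fitting = 0; EF_Costume fitting = 13
ES_Principal photography = 0; EF_Principal photography = 9
ES_Pickup shots = 0; EF_Pickup shots = 10
ES_Editing = 0; EF_Editing = 8
ES_Sound mix = 0; EF_Sound mix = 5
ES_Color grade = 5; EF_Color grade = 5+3 = 8
ES_VFX = max(EF_Editing=8, EF_Sound mix=5) = 8; EF_VFX = 8+6 = 14
ES_Final cut = max(EF_Set construction=10, EF_Costume fitting=13, EF_Principal photography=9, EF_Pickup shots=10, EF_Color grade=8, EF_VFX=14) = 14; EF_Final cut = 14+3 = 17
Expected project duration μ = 17 weeks. Critical path: Editing → VFX → Final cut.

Variance along critical path = 1.000 + 7.111 + 0.444 = 8.556
σ = √8.556 = 2.925 weeks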